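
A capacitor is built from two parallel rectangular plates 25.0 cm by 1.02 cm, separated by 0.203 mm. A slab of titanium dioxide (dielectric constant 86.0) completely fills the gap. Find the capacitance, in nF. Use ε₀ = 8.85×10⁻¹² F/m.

A = 25.0 × 1.02 cm² = 2.55×10⁻³ m².
C = κε₀A/d = 86.0 × 8.85×10⁻¹² × 2.55×10⁻³ / 2.03×10⁻⁴ = 9.56×10⁻⁹ F.

C ≈ 9.56 nF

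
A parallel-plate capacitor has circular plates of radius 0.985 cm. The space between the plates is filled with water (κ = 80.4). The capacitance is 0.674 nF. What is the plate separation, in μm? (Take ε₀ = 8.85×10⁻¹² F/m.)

A = π(0.985 cm)² = 3.05×10⁻⁴ m².
d = κε₀A/C = 80.4 × 8.85×10⁻¹² × 3.05×10⁻⁴ / 6.74×10⁻¹⁰ = 3.22×10⁻⁴ m.

d ≈ 322 μm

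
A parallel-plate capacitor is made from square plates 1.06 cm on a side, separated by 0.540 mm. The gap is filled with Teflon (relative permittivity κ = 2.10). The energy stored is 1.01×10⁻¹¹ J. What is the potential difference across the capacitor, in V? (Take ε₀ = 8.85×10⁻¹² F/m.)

A = (1.06 cm)² = 1.12×10⁻⁴ m².
C = κε₀A/d = 2.10 × 8.85×10⁻¹² × 1.12×10⁻⁴ / 5.40×10⁻⁴ = 3.87×10⁻¹² F.
V = √(2U/C) = √(2 × 1.01×10⁻¹¹ / 3.87×10⁻¹²) = 2.29 V.

2.29 V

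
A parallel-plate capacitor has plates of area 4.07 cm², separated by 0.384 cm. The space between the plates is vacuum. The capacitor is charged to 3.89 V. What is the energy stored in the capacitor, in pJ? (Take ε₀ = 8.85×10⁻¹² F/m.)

U ≈ 7.10 pJ

A = 4.07 cm² = 4.07×10⁻⁴ m².
C = ε₀A/d = 8.85×10⁻¹² × 4.07×10⁻⁴ / 3.84×10⁻³ = 9.38×10⁻¹³ F.
U = ½CV² = ½ × 9.38×10⁻¹³ × (3.89)² = 7.10×10⁻¹² J.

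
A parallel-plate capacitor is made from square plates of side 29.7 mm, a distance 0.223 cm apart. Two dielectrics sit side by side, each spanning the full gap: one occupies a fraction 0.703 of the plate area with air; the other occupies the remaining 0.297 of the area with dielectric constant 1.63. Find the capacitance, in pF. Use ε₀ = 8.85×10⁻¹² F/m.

A = (29.7 mm)² = 8.82×10⁻⁴ m².
Side-by-side slabs ⇒ two capacitors in parallel, each spanning the full gap.
C₁ = κ₁ε₀A₁/d = 1.00 × 8.85×10⁻¹² × 6.20×10⁻⁴ / 2.23×10⁻³ = 2.46×10⁻¹² F.
C₂ = κ₂ε₀A₂/d = 1.63 × 8.85×10⁻¹² × 2.62×10⁻⁴ / 2.23×10⁻³ = 1.69×10⁻¹² F.
C = C₁ + C₂ = 4.16×10⁻¹² F.

4.16 pF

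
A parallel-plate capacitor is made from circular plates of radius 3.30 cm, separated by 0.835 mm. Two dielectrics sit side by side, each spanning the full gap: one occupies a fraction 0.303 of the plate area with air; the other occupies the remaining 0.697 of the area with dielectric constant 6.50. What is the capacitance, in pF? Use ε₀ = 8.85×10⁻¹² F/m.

A = π(3.30 cm)² = 3.42×10⁻³ m².
Side-by-side slabs ⇒ two capacitors in parallel, each spanning the full gap.
C₁ = κ₁ε₀A₁/d = 1.00 × 8.85×10⁻¹² × 1.04×10⁻³ / 8.35×10⁻⁴ = 1.10×10⁻¹¹ F.
C₂ = κ₂ε₀A₂/d = 6.50 × 8.85×10⁻¹² × 2.38×10⁻³ / 8.35×10⁻⁴ = 1.64×10⁻¹⁰ F.
C = C₁ + C₂ = 1.75×10⁻¹⁰ F.

C ≈ 175 pF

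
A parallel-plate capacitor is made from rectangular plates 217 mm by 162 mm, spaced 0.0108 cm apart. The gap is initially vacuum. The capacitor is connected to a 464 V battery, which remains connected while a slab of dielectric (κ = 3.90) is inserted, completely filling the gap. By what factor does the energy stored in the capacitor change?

Battery connected ⇒ V is held fixed.
C₂ = 3.90 C₁ and U = ½CV², so U₂/U₁ = C₂/C₁ = 3.90.

3.90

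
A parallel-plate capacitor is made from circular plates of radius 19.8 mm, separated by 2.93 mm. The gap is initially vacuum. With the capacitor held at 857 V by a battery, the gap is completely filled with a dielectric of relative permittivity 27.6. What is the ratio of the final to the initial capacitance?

C = κε₀A/d scales with κ, so C₂/C₁ = κ = 27.6.

27.6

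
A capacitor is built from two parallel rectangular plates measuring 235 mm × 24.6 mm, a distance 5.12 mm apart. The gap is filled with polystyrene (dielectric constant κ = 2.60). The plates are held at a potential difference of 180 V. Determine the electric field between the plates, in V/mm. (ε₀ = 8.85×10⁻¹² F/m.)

35.2 V/mm

E = V/d = 180 / 5.12×10⁻³ = 3.52×10⁴ V/m.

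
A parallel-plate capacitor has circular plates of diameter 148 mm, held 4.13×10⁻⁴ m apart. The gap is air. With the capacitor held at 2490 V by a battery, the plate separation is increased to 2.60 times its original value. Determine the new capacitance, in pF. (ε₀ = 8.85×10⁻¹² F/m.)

142 pF

A = π(148/2 mm)² = 1.72×10⁻² m².
Initially C₁ = ε₀A/d = 8.85×10⁻¹² × 1.72×10⁻² / 4.13×10⁻⁴ = 3.69×10⁻¹⁰ F.
C = ε₀A/d scales as 1/d, so C₂/C₁ = d₁/d₂ = 1/2.60 = 0.385.
C₂ = 0.385 × 3.69×10⁻¹⁰ = 1.42×10⁻¹⁰ F.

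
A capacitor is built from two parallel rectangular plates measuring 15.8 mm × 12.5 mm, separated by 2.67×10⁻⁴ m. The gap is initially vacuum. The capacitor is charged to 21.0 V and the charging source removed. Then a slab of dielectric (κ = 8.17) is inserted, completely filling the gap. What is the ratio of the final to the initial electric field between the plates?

E₂/E₁ ≈ 0.122

Isolated ⇒ Q is held fixed.
V₂ = Q/C₂ = V₁/8.17; E = V/d, so E₂/E₁ = (V₂/V₁)(d₁/d₂) = 0.122.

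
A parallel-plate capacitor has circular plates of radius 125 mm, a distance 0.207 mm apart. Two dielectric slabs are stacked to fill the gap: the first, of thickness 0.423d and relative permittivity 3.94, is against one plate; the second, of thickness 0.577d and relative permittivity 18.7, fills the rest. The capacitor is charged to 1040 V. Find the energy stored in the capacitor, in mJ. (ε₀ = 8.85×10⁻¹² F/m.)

A = π(125 mm)² = 4.91×10⁻² m².
Stacked slabs ⇒ two capacitors in series, each with the full plate area.
C₁ = κ₁ε₀A/d₁ = 3.94 × 8.85×10⁻¹² × 4.91×10⁻² / 8.76×10⁻⁵ = 1.95×10⁻⁸ F.
C₂ = κ₂ε₀A/d₂ = 18.7 × 8.85×10⁻¹² × 4.91×10⁻² / 1.19×10⁻⁴ = 6.80×10⁻⁸ F.
C = (1/C₁ + 1/C₂)⁻¹ = 1.52×10⁻⁸ F.
U = ½CV² = ½ × 1.52×10⁻⁸ × (1040)² = 8.21×10⁻³ J.

U ≈ 8.21 mJ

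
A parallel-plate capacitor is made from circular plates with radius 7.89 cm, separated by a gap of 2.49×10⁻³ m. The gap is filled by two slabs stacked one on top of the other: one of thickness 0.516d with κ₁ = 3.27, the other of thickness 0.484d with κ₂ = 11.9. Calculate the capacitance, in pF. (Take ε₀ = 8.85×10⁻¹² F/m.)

A = π(7.89 cm)² = 1.96×10⁻² m².
Stacked slabs ⇒ two capacitors in series, each with the full plate area.
C₁ = κ₁ε₀A/d₁ = 3.27 × 8.85×10⁻¹² × 1.96×10⁻² / 1.28×10⁻³ = 4.40×10⁻¹⁰ F.
C₂ = κ₂ε₀A/d₂ = 11.9 × 8.85×10⁻¹² × 1.96×10⁻² / 1.21×10⁻³ = 1.71×10⁻⁹ F.
C = (1/C₁ + 1/C₂)⁻¹ = 3.50×10⁻¹⁰ F.

C ≈ 350 pF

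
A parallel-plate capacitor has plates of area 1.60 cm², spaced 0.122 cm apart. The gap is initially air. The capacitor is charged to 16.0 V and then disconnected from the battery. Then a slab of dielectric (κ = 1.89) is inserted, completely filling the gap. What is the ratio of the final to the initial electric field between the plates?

Isolated ⇒ Q is held fixed.
V₂ = Q/C₂ = V₁/1.89; E = V/d, so E₂/E₁ = (V₂/V₁)(d₁/d₂) = 0.529.

0.529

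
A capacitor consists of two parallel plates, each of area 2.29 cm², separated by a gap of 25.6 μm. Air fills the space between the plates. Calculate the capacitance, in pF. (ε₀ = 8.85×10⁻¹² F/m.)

A = 2.29 cm² = 2.29×10⁻⁴ m².
C = ε₀A/d = 8.85×10⁻¹² × 2.29×10⁻⁴ / 2.56×10⁻⁵ = 7.92×10⁻¹¹ F.

C ≈ 79.2 pF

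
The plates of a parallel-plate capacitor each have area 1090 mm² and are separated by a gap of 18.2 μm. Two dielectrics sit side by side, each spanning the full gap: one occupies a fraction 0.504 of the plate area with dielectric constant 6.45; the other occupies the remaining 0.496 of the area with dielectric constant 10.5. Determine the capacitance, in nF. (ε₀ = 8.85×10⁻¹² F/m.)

C ≈ 4.48 nF

A = 1090 mm² = 1.09×10⁻³ m².
Side-by-side slabs ⇒ two capacitors in parallel, each spanning the full gap.
C₁ = κ₁ε₀A₁/d = 6.45 × 8.85×10⁻¹² × 5.49×10⁻⁴ / 1.82×10⁻⁵ = 1.72×10⁻⁹ F.
C₂ = κ₂ε₀A₂/d = 10.5 × 8.85×10⁻¹² × 5.41×10⁻⁴ / 1.82×10⁻⁵ = 2.76×10⁻⁹ F.
C = C₁ + C₂ = 4.48×10⁻⁹ F.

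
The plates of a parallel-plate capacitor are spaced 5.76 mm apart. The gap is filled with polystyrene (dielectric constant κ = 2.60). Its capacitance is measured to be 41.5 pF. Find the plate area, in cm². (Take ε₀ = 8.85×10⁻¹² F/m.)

A = Cd/(κε₀) = 4.15×10⁻¹¹ × 5.76×10⁻³ / (2.60 × 8.85×10⁻¹²) = 1.04×10⁻² m².

104 cm²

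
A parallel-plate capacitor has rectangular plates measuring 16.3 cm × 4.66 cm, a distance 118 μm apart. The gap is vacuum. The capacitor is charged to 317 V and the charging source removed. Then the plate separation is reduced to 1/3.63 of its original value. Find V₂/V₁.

V₂/V₁ ≈ 0.275

Isolated ⇒ Q is held fixed.
C₂ = 3.63 C₁ and V = Q/C, so V₂/V₁ = C₁/C₂ = 0.275.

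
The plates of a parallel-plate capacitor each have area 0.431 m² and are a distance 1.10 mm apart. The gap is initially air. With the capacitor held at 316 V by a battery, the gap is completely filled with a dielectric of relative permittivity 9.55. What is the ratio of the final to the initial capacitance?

C = κε₀A/d scales with κ, so C₂/C₁ = κ = 9.55.

C₂/C₁ ≈ 9.55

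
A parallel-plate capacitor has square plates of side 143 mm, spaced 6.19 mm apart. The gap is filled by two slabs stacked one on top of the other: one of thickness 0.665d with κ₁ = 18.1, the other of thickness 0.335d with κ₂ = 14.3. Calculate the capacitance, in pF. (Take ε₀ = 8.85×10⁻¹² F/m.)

486 pF

A = (143 mm)² = 2.04×10⁻² m².
Stacked slabs ⇒ two capacitors in series, each with the full plate area.
C₁ = κ₁ε₀A/d₁ = 18.1 × 8.85×10⁻¹² × 2.04×10⁻² / 4.12×10⁻³ = 7.96×10⁻¹⁰ F.
C₂ = κ₂ε₀A/d₂ = 14.3 × 8.85×10⁻¹² × 2.04×10⁻² / 2.07×10⁻³ = 1.25×10⁻⁹ F.
C = (1/C₁ + 1/C₂)⁻¹ = 4.86×10⁻¹⁰ F.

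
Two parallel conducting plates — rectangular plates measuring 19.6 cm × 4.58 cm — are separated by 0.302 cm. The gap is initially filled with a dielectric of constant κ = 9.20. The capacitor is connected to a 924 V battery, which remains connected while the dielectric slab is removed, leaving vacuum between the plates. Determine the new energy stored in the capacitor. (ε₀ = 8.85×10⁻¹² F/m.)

11.2 μJ

A = 19.6 × 4.58 cm² = 8.98×10⁻³ m².
Initially C₁ = κε₀A/d = 9.20 × 8.85×10⁻¹² × 8.98×10⁻³ / 3.02×10⁻³ = 2.42×10⁻¹⁰ F.
U₁ = 1.03×10⁻⁴ J.
Battery connected ⇒ V is held fixed. C₂ = 0.109 C₁ and U = ½CV², so U₂/U₁ = C₂/C₁ = 0.109.
U₂ = 0.109 × 1.03×10⁻⁴ = 1.12×10⁻⁵ J.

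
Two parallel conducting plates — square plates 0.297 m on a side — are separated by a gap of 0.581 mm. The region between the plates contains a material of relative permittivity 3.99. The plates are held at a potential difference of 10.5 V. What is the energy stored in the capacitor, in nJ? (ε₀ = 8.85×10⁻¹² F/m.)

A = (0.297 m)² = 8.82×10⁻² m².
C = κε₀A/d = 3.99 × 8.85×10⁻¹² × 8.82×10⁻² / 5.81×10⁻⁴ = 5.36×10⁻⁹ F.
U = ½CV² = ½ × 5.36×10⁻⁹ × (10.5)² = 2.96×10⁻⁷ J.

296 nJ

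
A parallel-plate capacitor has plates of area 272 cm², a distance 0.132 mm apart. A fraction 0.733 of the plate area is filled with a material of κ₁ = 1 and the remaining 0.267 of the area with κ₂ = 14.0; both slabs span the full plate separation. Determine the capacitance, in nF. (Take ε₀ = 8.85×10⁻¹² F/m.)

A = 272 cm² = 2.72×10⁻² m².
Side-by-side slabs ⇒ two capacitors in parallel, each spanning the full gap.
C₁ = κ₁ε₀A₁/d = 1.00 × 8.85×10⁻¹² × 1.99×10⁻² / 1.32×10⁻⁴ = 1.34×10⁻⁹ F.
C₂ = κ₂ε₀A₂/d = 14.0 × 8.85×10⁻¹² × 7.26×10⁻³ / 1.32×10⁻⁴ = 6.82×10⁻⁹ F.
C = C₁ + C₂ = 8.15×10⁻⁹ F.

C ≈ 8.15 nF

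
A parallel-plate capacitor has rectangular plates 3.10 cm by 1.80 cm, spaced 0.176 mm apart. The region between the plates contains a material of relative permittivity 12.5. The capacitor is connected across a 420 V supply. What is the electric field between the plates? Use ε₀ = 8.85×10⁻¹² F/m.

E = V/d = 420 / 1.76×10⁻⁴ = 2.39×10⁶ V/m.

2.39 MV/m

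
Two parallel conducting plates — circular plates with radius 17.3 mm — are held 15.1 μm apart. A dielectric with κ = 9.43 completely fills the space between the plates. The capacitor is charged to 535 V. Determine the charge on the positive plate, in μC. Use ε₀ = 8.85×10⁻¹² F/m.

Q ≈ 2.78 μC

A = π(17.3 mm)² = 9.40×10⁻⁴ m².
C = κε₀A/d = 9.43 × 8.85×10⁻¹² × 9.40×10⁻⁴ / 1.51×10⁻⁵ = 5.20×10⁻⁹ F.
Q = CV = 5.20×10⁻⁹ × 535 = 2.78×10⁻⁶ C.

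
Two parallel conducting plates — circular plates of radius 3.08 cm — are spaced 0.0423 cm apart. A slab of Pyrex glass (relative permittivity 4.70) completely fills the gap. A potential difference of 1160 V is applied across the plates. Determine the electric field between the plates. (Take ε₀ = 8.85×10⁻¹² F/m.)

E = V/d = 1160 / 4.23×10⁻⁴ = 2.74×10⁶ V/m.

2.74 MV/m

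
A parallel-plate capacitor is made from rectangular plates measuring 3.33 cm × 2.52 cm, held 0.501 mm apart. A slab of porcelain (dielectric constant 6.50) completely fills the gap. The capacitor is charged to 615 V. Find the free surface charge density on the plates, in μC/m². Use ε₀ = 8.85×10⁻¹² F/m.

A = 3.33 × 2.52 cm² = 8.39×10⁻⁴ m².
C = κε₀A/d = 6.50 × 8.85×10⁻¹² × 8.39×10⁻⁴ / 5.01×10⁻⁴ = 9.64×10⁻¹¹ F.
σ = Q/A = CV/A = 9.64×10⁻¹¹ × 615 / 8.39×10⁻⁴ = 7.06×10⁻⁵ C/m².

70.6 μC/m²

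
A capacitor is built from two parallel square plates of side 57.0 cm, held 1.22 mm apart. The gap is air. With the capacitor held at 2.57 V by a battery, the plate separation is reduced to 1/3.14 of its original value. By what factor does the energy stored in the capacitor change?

Battery connected ⇒ V is held fixed.
C₂ = 3.14 C₁ and U = ½CV², so U₂/U₁ = C₂/C₁ = 3.14.

3.14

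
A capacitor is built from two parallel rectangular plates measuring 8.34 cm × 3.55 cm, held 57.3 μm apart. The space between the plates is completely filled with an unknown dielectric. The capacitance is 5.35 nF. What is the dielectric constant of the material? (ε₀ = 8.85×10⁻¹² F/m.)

A = 8.34 × 3.55 cm² = 2.96×10⁻³ m².
κ = Cd/(ε₀A) = 5.35×10⁻⁹ × 5.73×10⁻⁵ / (8.85×10⁻¹² × 2.96×10⁻³) = 11.7.

κ ≈ 11.7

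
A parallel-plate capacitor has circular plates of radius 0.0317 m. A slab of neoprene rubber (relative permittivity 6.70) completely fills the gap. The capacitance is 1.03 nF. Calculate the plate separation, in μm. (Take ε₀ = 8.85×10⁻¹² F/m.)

A = π(0.0317 m)² = 3.16×10⁻³ m².
d = κε₀A/C = 6.70 × 8.85×10⁻¹² × 3.16×10⁻³ / 1.03×10⁻⁹ = 1.82×10⁻⁴ m.

182 μm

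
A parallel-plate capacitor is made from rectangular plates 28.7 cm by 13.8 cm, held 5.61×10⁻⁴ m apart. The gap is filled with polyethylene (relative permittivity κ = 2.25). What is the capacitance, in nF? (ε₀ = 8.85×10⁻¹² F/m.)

C ≈ 1.41 nF

A = 28.7 × 13.8 cm² = 3.96×10⁻² m².
C = κε₀A/d = 2.25 × 8.85×10⁻¹² × 3.96×10⁻² / 5.61×10⁻⁴ = 1.41×10⁻⁹ F.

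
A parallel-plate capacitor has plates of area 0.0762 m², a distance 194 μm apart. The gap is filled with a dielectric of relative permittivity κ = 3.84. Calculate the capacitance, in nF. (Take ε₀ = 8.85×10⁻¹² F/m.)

C = κε₀A/d = 3.84 × 8.85×10⁻¹² × 7.62×10⁻² / 1.94×10⁻⁴ = 1.33×10⁻⁸ F.

13.3 nF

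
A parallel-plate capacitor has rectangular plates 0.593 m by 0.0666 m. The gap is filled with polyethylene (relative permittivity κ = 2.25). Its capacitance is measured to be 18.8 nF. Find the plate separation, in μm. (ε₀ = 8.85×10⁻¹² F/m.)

A = 0.593 × 0.0666 m² = 3.95×10⁻² m².
d = κε₀A/C = 2.25 × 8.85×10⁻¹² × 3.95×10⁻² / 1.88×10⁻⁸ = 4.18×10⁻⁵ m.

d ≈ 41.8 μm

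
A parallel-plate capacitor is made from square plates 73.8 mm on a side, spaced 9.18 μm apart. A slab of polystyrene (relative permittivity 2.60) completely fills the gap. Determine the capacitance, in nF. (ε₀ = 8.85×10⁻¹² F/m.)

C ≈ 13.7 nF

A = (73.8 mm)² = 5.45×10⁻³ m².
C = κε₀A/d = 2.60 × 8.85×10⁻¹² × 5.45×10⁻³ / 9.18×10⁻⁶ = 1.37×10⁻⁸ F.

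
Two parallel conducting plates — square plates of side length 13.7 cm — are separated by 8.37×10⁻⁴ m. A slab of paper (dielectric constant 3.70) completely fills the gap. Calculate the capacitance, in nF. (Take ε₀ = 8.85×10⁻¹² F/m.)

C ≈ 0.734 nF

A = (13.7 cm)² = 1.88×10⁻² m².
C = κε₀A/d = 3.70 × 8.85×10⁻¹² × 1.88×10⁻² / 8.37×10⁻⁴ = 7.34×10⁻¹⁰ F.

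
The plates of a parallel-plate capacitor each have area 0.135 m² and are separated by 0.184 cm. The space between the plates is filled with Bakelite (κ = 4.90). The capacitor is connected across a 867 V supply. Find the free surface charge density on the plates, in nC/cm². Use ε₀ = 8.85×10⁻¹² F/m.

C = κε₀A/d = 4.90 × 8.85×10⁻¹² × 0.135 / 1.84×10⁻³ = 3.18×10⁻⁹ F.
σ = Q/A = CV/A = 3.18×10⁻⁹ × 867 / 0.135 = 2.04×10⁻⁵ C/m².

σ ≈ 2.04 nC/cm²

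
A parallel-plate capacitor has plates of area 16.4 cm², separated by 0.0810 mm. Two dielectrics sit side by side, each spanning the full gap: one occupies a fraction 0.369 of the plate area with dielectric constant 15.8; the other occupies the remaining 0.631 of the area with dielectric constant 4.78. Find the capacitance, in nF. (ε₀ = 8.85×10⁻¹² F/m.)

1.59 nF

A = 16.4 cm² = 1.64×10⁻³ m².
Side-by-side slabs ⇒ two capacitors in parallel, each spanning the full gap.
C₁ = κ₁ε₀A₁/d = 15.8 × 8.85×10⁻¹² × 6.05×10⁻⁴ / 8.10×10⁻⁵ = 1.04×10⁻⁹ F.
C₂ = κ₂ε₀A₂/d = 4.78 × 8.85×10⁻¹² × 1.03×10⁻³ / 8.10×10⁻⁵ = 5.40×10⁻¹⁰ F.
C = C₁ + C₂ = 1.59×10⁻⁹ F.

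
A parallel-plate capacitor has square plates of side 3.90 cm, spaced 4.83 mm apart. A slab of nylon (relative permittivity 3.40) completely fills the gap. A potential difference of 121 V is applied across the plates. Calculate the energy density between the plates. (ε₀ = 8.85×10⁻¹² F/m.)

E = V/d = 121 / 4.83×10⁻³ = 2.51×10⁴ V/m.
u = ½κε₀E² = ½ × 3.40 × 8.85×10⁻¹² × (2.51×10⁴)² = 9.44×10⁻³ J/m³.

9.44 mJ/m³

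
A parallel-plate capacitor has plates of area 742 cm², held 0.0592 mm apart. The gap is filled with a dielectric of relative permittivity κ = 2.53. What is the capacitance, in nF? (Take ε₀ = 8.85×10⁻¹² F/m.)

C ≈ 28.1 nF

A = 742 cm² = 7.42×10⁻² m².
C = κε₀A/d = 2.53 × 8.85×10⁻¹² × 7.42×10⁻² / 5.92×10⁻⁵ = 2.81×10⁻⁸ F.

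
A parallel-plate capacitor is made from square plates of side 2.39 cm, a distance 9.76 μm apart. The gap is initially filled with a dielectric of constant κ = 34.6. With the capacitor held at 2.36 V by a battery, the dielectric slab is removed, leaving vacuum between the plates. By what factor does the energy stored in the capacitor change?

Battery connected ⇒ V is held fixed.
C₂ = 0.0289 C₁ and U = ½CV², so U₂/U₁ = C₂/C₁ = 0.0289.

U₂/U₁ ≈ 0.0289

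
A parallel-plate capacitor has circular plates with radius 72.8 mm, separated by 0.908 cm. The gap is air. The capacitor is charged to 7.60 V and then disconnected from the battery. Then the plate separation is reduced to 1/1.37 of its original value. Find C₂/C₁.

1.37

C = ε₀A/d scales as 1/d, so C₂/C₁ = d₁/d₂ = 1.37.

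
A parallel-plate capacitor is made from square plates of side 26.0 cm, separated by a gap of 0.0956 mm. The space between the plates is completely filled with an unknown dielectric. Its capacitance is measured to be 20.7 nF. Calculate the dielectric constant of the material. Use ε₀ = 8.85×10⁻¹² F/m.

A = (26.0 cm)² = 6.76×10⁻² m².
κ = Cd/(ε₀A) = 2.07×10⁻⁸ × 9.56×10⁻⁵ / (8.85×10⁻¹² × 6.76×10⁻²) = 3.31.

3.31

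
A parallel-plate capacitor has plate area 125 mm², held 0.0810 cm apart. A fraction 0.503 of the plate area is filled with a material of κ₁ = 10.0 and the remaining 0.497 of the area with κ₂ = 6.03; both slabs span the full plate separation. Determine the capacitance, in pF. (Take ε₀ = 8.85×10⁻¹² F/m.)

A = 125 mm² = 1.25×10⁻⁴ m².
Side-by-side slabs ⇒ two capacitors in parallel, each spanning the full gap.
C₁ = κ₁ε₀A₁/d = 10.0 × 8.85×10⁻¹² × 6.29×10⁻⁵ / 8.10×10⁻⁴ = 6.87×10⁻¹² F.
C₂ = κ₂ε₀A₂/d = 6.03 × 8.85×10⁻¹² × 6.21×10⁻⁵ / 8.10×10⁻⁴ = 4.09×10⁻¹² F.
C = C₁ + C₂ = 1.10×10⁻¹¹ F.

C ≈ 11.0 pF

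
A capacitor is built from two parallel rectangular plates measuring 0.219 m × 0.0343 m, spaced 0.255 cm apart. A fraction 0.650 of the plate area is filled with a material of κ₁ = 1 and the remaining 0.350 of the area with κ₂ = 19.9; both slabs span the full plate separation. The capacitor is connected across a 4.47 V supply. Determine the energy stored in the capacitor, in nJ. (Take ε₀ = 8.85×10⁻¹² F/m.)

U ≈ 1.98 nJ

A = 0.219 × 0.0343 m² = 7.51×10⁻³ m².
Side-by-side slabs ⇒ two capacitors in parallel, each spanning the full gap.
C₁ = κ₁ε₀A₁/d = 1.00 × 8.85×10⁻¹² × 4.88×10⁻³ / 2.55×10⁻³ = 1.69×10⁻¹¹ F.
C₂ = κ₂ε₀A₂/d = 19.9 × 8.85×10⁻¹² × 2.63×10⁻³ / 2.55×10⁻³ = 1.82×10⁻¹⁰ F.
C = C₁ + C₂ = 1.99×10⁻¹⁰ F.
U = ½CV² = ½ × 1.99×10⁻¹⁰ × (4.47)² = 1.98×10⁻⁹ J.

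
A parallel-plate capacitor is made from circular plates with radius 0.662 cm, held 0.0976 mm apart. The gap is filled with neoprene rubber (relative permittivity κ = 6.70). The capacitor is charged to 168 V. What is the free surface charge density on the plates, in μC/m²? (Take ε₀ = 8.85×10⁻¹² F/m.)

σ ≈ 102 μC/m²

A = π(0.662 cm)² = 1.38×10⁻⁴ m².
C = κε₀A/d = 6.70 × 8.85×10⁻¹² × 1.38×10⁻⁴ / 9.76×10⁻⁵ = 8.36×10⁻¹¹ F.
σ = Q/A = CV/A = 8.36×10⁻¹¹ × 168 / 1.38×10⁻⁴ = 1.02×10⁻⁴ C/m².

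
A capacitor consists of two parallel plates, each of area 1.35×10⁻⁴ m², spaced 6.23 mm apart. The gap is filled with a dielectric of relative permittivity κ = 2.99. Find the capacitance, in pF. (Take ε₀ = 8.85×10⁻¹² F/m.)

C = κε₀A/d = 2.99 × 8.85×10⁻¹² × 1.35×10⁻⁴ / 6.23×10⁻³ = 5.73×10⁻¹³ F.

0.573 pF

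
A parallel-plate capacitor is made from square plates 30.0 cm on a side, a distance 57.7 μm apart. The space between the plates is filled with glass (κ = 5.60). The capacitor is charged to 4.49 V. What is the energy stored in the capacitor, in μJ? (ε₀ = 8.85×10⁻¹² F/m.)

A = (30.0 cm)² = 9.00×10⁻² m².
C = κε₀A/d = 5.60 × 8.85×10⁻¹² × 9.00×10⁻² / 5.77×10⁻⁵ = 7.73×10⁻⁸ F.
U = ½CV² = ½ × 7.73×10⁻⁸ × (4.49)² = 7.79×10⁻⁷ J.

0.779 μJ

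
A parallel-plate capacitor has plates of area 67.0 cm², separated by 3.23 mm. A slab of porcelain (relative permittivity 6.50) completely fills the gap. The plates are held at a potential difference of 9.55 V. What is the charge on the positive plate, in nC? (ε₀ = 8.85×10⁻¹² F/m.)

A = 67.0 cm² = 6.70×10⁻³ m².
C = κε₀A/d = 6.50 × 8.85×10⁻¹² × 6.70×10⁻³ / 3.23×10⁻³ = 1.19×10⁻¹⁰ F.
Q = CV = 1.19×10⁻¹⁰ × 9.55 = 1.14×10⁻⁹ C.

Q ≈ 1.14 nC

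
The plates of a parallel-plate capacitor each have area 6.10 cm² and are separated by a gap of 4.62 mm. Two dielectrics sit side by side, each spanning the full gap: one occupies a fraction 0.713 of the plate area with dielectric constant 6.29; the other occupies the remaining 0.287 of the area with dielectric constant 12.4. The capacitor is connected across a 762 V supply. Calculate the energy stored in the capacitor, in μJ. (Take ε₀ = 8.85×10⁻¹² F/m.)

A = 6.10 cm² = 6.10×10⁻⁴ m².
Side-by-side slabs ⇒ two capacitors in parallel, each spanning the full gap.
C₁ = κ₁ε₀A₁/d = 6.29 × 8.85×10⁻¹² × 4.35×10⁻⁴ / 4.62×10⁻³ = 5.24×10⁻¹² F.
C₂ = κ₂ε₀A₂/d = 12.4 × 8.85×10⁻¹² × 1.75×10⁻⁴ / 4.62×10⁻³ = 4.16×10⁻¹² F.
C = C₁ + C₂ = 9.40×10⁻¹² F.
U = ½CV² = ½ × 9.40×10⁻¹² × (762)² = 2.73×10⁻⁶ J.

U ≈ 2.73 μJ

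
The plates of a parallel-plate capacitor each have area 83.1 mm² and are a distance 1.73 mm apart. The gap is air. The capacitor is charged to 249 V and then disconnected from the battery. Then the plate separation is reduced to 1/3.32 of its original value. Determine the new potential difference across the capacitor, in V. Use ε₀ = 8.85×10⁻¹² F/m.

A = 83.1 mm² = 8.31×10⁻⁵ m².
Initially C₁ = ε₀A/d = 8.85×10⁻¹² × 8.31×10⁻⁵ / 1.73×10⁻³ = 4.25×10⁻¹³ F.
V₁ = 2.49×10² V.
Isolated ⇒ Q is held fixed. C₂ = 3.32 C₁ and V = Q/C, so V₂/V₁ = C₁/C₂ = 0.301.
V₂ = 0.301 × 2.49×10² = 75.0 V.

V ≈ 75.0 V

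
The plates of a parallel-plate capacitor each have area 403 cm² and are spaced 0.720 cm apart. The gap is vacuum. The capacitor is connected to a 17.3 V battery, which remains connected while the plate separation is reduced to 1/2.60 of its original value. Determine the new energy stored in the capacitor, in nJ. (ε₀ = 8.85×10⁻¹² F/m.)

19.3 nJ

A = 403 cm² = 4.03×10⁻² m².
Initially C₁ = ε₀A/d = 8.85×10⁻¹² × 4.03×10⁻² / 7.20×10⁻³ = 4.95×10⁻¹¹ F.
U₁ = 7.41×10⁻⁹ J.
Battery connected ⇒ V is held fixed. C₂ = 2.60 C₁ and U = ½CV², so U₂/U₁ = C₂/C₁ = 2.60.
U₂ = 2.60 × 7.41×10⁻⁹ = 1.93×10⁻⁸ J.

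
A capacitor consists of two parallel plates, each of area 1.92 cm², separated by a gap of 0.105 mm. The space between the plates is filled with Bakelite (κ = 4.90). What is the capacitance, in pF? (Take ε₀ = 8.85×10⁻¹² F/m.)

C ≈ 79.3 pF

A = 1.92 cm² = 1.92×10⁻⁴ m².
C = κε₀A/d = 4.90 × 8.85×10⁻¹² × 1.92×10⁻⁴ / 1.05×10⁻⁴ = 7.93×10⁻¹¹ F.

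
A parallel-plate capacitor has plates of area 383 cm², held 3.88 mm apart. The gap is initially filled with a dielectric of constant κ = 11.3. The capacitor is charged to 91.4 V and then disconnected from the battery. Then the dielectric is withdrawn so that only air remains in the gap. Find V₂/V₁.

Isolated ⇒ Q is held fixed.
C₂ = 0.0885 C₁ and V = Q/C, so V₂/V₁ = C₁/C₂ = 11.3.

11.3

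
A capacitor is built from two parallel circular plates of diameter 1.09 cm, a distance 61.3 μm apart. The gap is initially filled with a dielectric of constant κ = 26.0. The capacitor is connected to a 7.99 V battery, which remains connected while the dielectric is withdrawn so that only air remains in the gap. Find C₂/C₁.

C₂/C₁ ≈ 0.0385

C = κε₀A/d scales with κ, so C₂/C₁ = 1/κ = 1/26.0 = 0.0385.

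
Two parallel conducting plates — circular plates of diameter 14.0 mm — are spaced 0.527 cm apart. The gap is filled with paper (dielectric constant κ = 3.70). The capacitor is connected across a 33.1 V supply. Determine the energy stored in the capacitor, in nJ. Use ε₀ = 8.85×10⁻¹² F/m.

0.524 nJ

A = π(14.0/2 mm)² = 1.54×10⁻⁴ m².
C = κε₀A/d = 3.70 × 8.85×10⁻¹² × 1.54×10⁻⁴ / 5.27×10⁻³ = 9.56×10⁻¹³ F.
U = ½CV² = ½ × 9.56×10⁻¹³ × (33.1)² = 5.24×10⁻¹⁰ J.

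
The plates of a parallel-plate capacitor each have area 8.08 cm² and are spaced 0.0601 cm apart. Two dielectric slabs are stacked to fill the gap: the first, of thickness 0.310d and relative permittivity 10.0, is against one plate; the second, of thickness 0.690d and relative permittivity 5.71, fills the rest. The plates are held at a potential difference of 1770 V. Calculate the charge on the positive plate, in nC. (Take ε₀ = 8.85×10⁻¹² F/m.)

Q ≈ 139 nC

A = 8.08 cm² = 8.08×10⁻⁴ m².
Stacked slabs ⇒ two capacitors in series, each with the full plate area.
C₁ = κ₁ε₀A/d₁ = 10.0 × 8.85×10⁻¹² × 8.08×10⁻⁴ / 1.86×10⁻⁴ = 3.84×10⁻¹⁰ F.
C₂ = κ₂ε₀A/d₂ = 5.71 × 8.85×10⁻¹² × 8.08×10⁻⁴ / 4.15×10⁻⁴ = 9.85×10⁻¹¹ F.
C = (1/C₁ + 1/C₂)⁻¹ = 7.84×10⁻¹¹ F.
Q = CV = 7.84×10⁻¹¹ × 1770 = 1.39×10⁻⁷ C.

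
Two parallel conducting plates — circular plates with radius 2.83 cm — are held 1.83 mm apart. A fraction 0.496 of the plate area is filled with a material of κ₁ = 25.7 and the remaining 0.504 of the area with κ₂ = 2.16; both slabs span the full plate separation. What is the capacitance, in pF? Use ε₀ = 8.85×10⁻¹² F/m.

C ≈ 168 pF

A = π(2.83 cm)² = 2.52×10⁻³ m².
Side-by-side slabs ⇒ two capacitors in parallel, each spanning the full gap.
C₁ = κ₁ε₀A₁/d = 25.7 × 8.85×10⁻¹² × 1.25×10⁻³ / 1.83×10⁻³ = 1.55×10⁻¹⁰ F.
C₂ = κ₂ε₀A₂/d = 2.16 × 8.85×10⁻¹² × 1.27×10⁻³ / 1.83×10⁻³ = 1.32×10⁻¹¹ F.
C = C₁ + C₂ = 1.68×10⁻¹⁰ F.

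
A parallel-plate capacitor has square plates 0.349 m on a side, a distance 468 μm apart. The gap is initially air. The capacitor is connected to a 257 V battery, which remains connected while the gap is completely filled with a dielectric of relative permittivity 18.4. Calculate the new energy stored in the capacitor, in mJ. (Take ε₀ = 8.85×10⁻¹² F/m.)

A = (0.349 m)² = 0.122 m².
Initially C₁ = ε₀A/d = 8.85×10⁻¹² × 0.122 / 4.68×10⁻⁴ = 2.30×10⁻⁹ F.
U₁ = 7.61×10⁻⁵ J.
Battery connected ⇒ V is held fixed. C₂ = 18.4 C₁ and U = ½CV², so U₂/U₁ = C₂/C₁ = 18.4.
U₂ = 18.4 × 7.61×10⁻⁵ = 1.40×10⁻³ J.

U ≈ 1.40 mJ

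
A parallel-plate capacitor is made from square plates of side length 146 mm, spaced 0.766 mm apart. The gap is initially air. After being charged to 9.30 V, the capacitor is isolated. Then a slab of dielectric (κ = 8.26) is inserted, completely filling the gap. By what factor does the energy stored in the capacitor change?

U₂/U₁ ≈ 0.121

Isolated ⇒ Q is held fixed.
C₂ = 8.26 C₁ and U = Q²/(2C), so U₂/U₁ = C₁/C₂ = 0.121.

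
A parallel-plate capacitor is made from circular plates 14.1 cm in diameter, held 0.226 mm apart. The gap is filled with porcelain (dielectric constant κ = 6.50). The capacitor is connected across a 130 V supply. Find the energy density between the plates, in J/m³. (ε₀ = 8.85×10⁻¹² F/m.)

E = V/d = 130 / 2.26×10⁻⁴ = 5.75×10⁵ V/m.
u = ½κε₀E² = ½ × 6.50 × 8.85×10⁻¹² × (5.75×10⁵)² = 9.52 J/m³.

9.52 J/m³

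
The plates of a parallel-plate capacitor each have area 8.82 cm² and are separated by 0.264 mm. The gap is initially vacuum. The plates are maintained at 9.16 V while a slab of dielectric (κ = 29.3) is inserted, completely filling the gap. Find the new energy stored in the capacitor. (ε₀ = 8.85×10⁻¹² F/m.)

A = 8.82 cm² = 8.82×10⁻⁴ m².
Initially C₁ = ε₀A/d = 8.85×10⁻¹² × 8.82×10⁻⁴ / 2.64×10⁻⁴ = 2.96×10⁻¹¹ F.
U₁ = 1.24×10⁻⁹ J.
Battery connected ⇒ V is held fixed. C₂ = 29.3 C₁ and U = ½CV², so U₂/U₁ = C₂/C₁ = 29.3.
U₂ = 29.3 × 1.24×10⁻⁹ = 3.63×10⁻⁸ J.

36.3 nJ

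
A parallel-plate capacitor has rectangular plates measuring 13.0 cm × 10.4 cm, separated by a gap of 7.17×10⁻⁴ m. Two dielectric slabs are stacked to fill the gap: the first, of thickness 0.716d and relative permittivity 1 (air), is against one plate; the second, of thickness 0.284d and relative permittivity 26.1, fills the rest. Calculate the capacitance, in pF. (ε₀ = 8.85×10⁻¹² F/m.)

A = 13.0 × 10.4 cm² = 1.35×10⁻² m².
Stacked slabs ⇒ two capacitors in series, each with the full plate area.
C₁ = κ₁ε₀A/d₁ = 1.00 × 8.85×10⁻¹² × 1.35×10⁻² / 5.13×10⁻⁴ = 2.33×10⁻¹⁰ F.
C₂ = κ₂ε₀A/d₂ = 26.1 × 8.85×10⁻¹² × 1.35×10⁻² / 2.04×10⁻⁴ = 1.53×10⁻⁸ F.
C = (1/C₁ + 1/C₂)⁻¹ = 2.30×10⁻¹⁰ F.

230 pF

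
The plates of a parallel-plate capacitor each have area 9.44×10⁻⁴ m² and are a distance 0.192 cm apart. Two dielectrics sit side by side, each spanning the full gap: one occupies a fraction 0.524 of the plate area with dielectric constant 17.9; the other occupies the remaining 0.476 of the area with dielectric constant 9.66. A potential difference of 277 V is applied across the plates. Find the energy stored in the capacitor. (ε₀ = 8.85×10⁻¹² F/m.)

Side-by-side slabs ⇒ two capacitors in parallel, each spanning the full gap.
C₁ = κ₁ε₀A₁/d = 17.9 × 8.85×10⁻¹² × 4.95×10⁻⁴ / 1.92×10⁻³ = 4.08×10⁻¹¹ F.
C₂ = κ₂ε₀A₂/d = 9.66 × 8.85×10⁻¹² × 4.49×10⁻⁴ / 1.92×10⁻³ = 2.00×10⁻¹¹ F.
C = C₁ + C₂ = 6.08×10⁻¹¹ F.
U = ½CV² = ½ × 6.08×10⁻¹¹ × (277)² = 2.33×10⁻⁶ J.

2.33 μJ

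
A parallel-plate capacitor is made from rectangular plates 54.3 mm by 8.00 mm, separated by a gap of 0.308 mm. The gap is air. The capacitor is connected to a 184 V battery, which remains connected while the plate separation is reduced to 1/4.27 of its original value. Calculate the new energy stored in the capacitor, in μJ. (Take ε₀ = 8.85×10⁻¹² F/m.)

U ≈ 0.902 μJ

A = 54.3 × 8.00 mm² = 4.34×10⁻⁴ m².
Initially C₁ = ε₀A/d = 8.85×10⁻¹² × 4.34×10⁻⁴ / 3.08×10⁻⁴ = 1.25×10⁻¹¹ F.
U₁ = 2.11×10⁻⁷ J.
Battery connected ⇒ V is held fixed. C₂ = 4.27 C₁ and U = ½CV², so U₂/U₁ = C₂/C₁ = 4.27.
U₂ = 4.27 × 2.11×10⁻⁷ = 9.02×10⁻⁷ J.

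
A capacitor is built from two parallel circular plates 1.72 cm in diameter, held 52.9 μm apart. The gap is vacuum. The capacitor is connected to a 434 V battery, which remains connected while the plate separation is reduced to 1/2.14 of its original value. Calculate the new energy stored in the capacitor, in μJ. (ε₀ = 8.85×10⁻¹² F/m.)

U ≈ 7.83 μJ

A = π(1.72/2 cm)² = 2.32×10⁻⁴ m².
Initially C₁ = ε₀A/d = 8.85×10⁻¹² × 2.32×10⁻⁴ / 5.29×10⁻⁵ = 3.89×10⁻¹¹ F.
U₁ = 3.66×10⁻⁶ J.
Battery connected ⇒ V is held fixed. C₂ = 2.14 C₁ and U = ½CV², so U₂/U₁ = C₂/C₁ = 2.14.
U₂ = 2.14 × 3.66×10⁻⁶ = 7.83×10⁻⁶ J.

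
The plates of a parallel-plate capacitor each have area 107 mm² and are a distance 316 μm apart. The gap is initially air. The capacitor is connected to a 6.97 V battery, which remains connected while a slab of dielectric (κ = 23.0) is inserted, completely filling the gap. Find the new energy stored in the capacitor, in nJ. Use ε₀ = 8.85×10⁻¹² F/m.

1.67 nJ

A = 107 mm² = 1.07×10⁻⁴ m².
Initially C₁ = ε₀A/d = 8.85×10⁻¹² × 1.07×10⁻⁴ / 3.16×10⁻⁴ = 3.00×10⁻¹² F.
U₁ = 7.28×10⁻¹¹ J.
Battery connected ⇒ V is held fixed. C₂ = 23.0 C₁ and U = ½CV², so U₂/U₁ = C₂/C₁ = 23.0.
U₂ = 23.0 × 7.28×10⁻¹¹ = 1.67×10⁻⁹ J.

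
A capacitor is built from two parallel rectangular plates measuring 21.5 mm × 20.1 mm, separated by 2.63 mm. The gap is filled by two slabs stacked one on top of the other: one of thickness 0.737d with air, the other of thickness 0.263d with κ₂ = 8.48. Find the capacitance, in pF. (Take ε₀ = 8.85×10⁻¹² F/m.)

A = 21.5 × 20.1 mm² = 4.32×10⁻⁴ m².
Stacked slabs ⇒ two capacitors in series, each with the full plate area.
C₁ = κ₁ε₀A/d₁ = 1.00 × 8.85×10⁻¹² × 4.32×10⁻⁴ / 1.94×10⁻³ = 1.97×10⁻¹² F.
C₂ = κ₂ε₀A/d₂ = 8.48 × 8.85×10⁻¹² × 4.32×10⁻⁴ / 6.92×10⁻⁴ = 4.69×10⁻¹¹ F.
C = (1/C₁ + 1/C₂)⁻¹ = 1.89×10⁻¹² F.

1.89 pF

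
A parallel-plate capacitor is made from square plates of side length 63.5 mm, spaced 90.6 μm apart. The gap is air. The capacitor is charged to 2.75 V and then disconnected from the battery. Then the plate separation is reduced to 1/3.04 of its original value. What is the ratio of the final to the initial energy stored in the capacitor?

U₂/U₁ ≈ 0.329

Isolated ⇒ Q is held fixed.
C₂ = 3.04 C₁ and U = Q²/(2C), so U₂/U₁ = C₁/C₂ = 0.329.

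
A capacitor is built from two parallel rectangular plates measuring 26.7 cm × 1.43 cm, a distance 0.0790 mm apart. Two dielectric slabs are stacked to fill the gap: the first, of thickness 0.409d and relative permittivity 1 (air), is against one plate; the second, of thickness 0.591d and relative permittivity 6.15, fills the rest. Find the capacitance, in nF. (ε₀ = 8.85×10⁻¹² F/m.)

A = 26.7 × 1.43 cm² = 3.82×10⁻³ m².
Stacked slabs ⇒ two capacitors in series, each with the full plate area.
C₁ = κ₁ε₀A/d₁ = 1.00 × 8.85×10⁻¹² × 3.82×10⁻³ / 3.23×10⁻⁵ = 1.05×10⁻⁹ F.
C₂ = κ₂ε₀A/d₂ = 6.15 × 8.85×10⁻¹² × 3.82×10⁻³ / 4.67×10⁻⁵ = 4.45×10⁻⁹ F.
C = (1/C₁ + 1/C₂)⁻¹ = 8.47×10⁻¹⁰ F.

C ≈ 0.847 nF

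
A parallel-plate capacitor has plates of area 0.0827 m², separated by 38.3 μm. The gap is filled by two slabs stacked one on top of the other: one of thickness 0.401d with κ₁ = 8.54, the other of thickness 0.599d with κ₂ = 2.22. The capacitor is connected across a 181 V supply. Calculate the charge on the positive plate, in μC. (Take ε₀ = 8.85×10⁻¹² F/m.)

Q ≈ 10.9 μC

Stacked slabs ⇒ two capacitors in series, each with the full plate area.
C₁ = κ₁ε₀A/d₁ = 8.54 × 8.85×10⁻¹² × 8.27×10⁻² / 1.54×10⁻⁵ = 4.07×10⁻⁷ F.
C₂ = κ₂ε₀A/d₂ = 2.22 × 8.85×10⁻¹² × 8.27×10⁻² / 2.29×10⁻⁵ = 7.08×10⁻⁸ F.
C = (1/C₁ + 1/C₂)⁻¹ = 6.03×10⁻⁸ F.
Q = CV = 6.03×10⁻⁸ × 181 = 1.09×10⁻⁵ C.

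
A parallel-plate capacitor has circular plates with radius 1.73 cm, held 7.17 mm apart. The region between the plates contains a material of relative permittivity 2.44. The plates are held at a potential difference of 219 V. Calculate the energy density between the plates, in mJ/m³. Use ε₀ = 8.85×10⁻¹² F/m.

E = V/d = 219 / 7.17×10⁻³ = 3.05×10⁴ V/m.
u = ½κε₀E² = ½ × 2.44 × 8.85×10⁻¹² × (3.05×10⁴)² = 1.01×10⁻² J/m³.

u ≈ 10.1 mJ/m³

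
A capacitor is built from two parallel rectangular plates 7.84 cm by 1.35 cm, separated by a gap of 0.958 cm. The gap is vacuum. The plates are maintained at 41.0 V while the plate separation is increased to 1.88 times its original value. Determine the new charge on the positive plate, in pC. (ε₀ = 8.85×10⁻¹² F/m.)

Q ≈ 21.3 pC

A = 7.84 × 1.35 cm² = 1.06×10⁻³ m².
Initially C₁ = ε₀A/d = 8.85×10⁻¹² × 1.06×10⁻³ / 9.58×10⁻³ = 9.78×10⁻¹³ F.
Q₁ = 4.01×10⁻¹¹ C.
Battery connected ⇒ V is held fixed. C₂ = 0.532 C₁ and Q = CV, so Q₂/Q₁ = C₂/C₁ = 0.532.
Q₂ = 0.532 × 4.01×10⁻¹¹ = 2.13×10⁻¹¹ C.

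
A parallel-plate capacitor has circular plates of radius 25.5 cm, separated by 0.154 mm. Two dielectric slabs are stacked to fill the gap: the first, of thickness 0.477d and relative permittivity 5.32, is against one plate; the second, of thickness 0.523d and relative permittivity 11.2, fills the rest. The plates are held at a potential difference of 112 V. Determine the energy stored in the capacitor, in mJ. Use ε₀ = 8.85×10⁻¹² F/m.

A = π(25.5 cm)² = 0.204 m².
Stacked slabs ⇒ two capacitors in series, each with the full plate area.
C₁ = κ₁ε₀A/d₁ = 5.32 × 8.85×10⁻¹² × 0.204 / 7.35×10⁻⁵ = 1.31×10⁻⁷ F.
C₂ = κ₂ε₀A/d₂ = 11.2 × 8.85×10⁻¹² × 0.204 / 8.05×10⁻⁵ = 2.51×10⁻⁷ F.
C = (1/C₁ + 1/C₂)⁻¹ = 8.61×10⁻⁸ F.
U = ½CV² = ½ × 8.61×10⁻⁸ × (112)² = 5.40×10⁻⁴ J.

U ≈ 0.540 mJ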